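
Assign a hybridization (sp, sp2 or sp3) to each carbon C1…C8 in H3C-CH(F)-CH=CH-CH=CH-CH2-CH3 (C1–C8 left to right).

C1 has 4 σ bonds: steric number 4 → sp3.
C2 — 4 σ bonds. Steric number 4, so sp3.
C3 carries 3 σ bonds, plus one π bond, giving a steric number of 3, so it is sp2.
C4 carries 3 σ bonds, plus one π bond, giving a steric number of 3, so it is sp2.
C5: 3 σ bonds, plus one π bond — 3 electron domains, sp2.
C6 has 3 σ bonds, plus one π bond: steric number 3 → sp2.
C7 carries 4 σ bonds, giving a steric number of 4, so it is sp3.
C8 is sp3: 4 σ bonds, 4 electron-density regions.

C1 sp3, C2 sp3, C3 sp2, C4 sp2, C5 sp2, C6 sp2, C7 sp3, C8 sp3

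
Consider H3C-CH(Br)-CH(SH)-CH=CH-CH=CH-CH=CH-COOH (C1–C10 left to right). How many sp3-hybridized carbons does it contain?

3

C1: sp3 ✓
C2: sp3 ✓
C3: sp3 ✓
C4: sp2
C5: sp2
C6: sp2
C7: sp2
C8: sp2
C9: sp2
C10: sp2
C1, C2, C3 → 3 sp3 carbons.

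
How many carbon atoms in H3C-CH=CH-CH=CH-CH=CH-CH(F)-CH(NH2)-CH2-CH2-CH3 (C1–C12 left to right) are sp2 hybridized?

6

C1: sp3
C2: sp2 ✓
C3: sp2 ✓
C4: sp2 ✓
C5: sp2 ✓
C6: sp2 ✓
C7: sp2 ✓
C8: sp3
C9: sp3
C10: sp3
C11: sp3
C12: sp3
C2, C3, C4, C5, C6, C7 → 6 sp2 carbons.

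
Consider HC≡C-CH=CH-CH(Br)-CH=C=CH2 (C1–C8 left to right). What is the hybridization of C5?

sp³

C5: 4 σ bonds; 4 regions of electron density → sp3.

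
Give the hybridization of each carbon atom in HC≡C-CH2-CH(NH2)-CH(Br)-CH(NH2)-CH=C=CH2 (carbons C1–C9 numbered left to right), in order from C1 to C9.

C1 carries 2 σ bonds, plus two π bonds, giving a steric number of 2, so it is sp.
C2 has 2 σ bonds, plus two π bonds: steric number 2 → sp.
C3 carries 4 σ bonds, giving a steric number of 4, so it is sp3.
C4 — 4 σ bonds. Steric number 4, so sp3.
C5 is sp3: 4 σ bonds, 4 electron-density regions.
C6 — 4 σ bonds. Steric number 4, so sp3.
C7 (3 σ bonds, plus one π bond) has steric number 3: sp2.
C8 has 2 σ bonds, plus two π bonds: steric number 2 → sp.
C9 is sp2: 3 σ bonds, plus one π bond, 3 electron-density regions.

C1 sp, C2 sp, C3 sp3, C4 sp3, C5 sp3, C6 sp3, C7 sp2, C8 sp, C9 sp2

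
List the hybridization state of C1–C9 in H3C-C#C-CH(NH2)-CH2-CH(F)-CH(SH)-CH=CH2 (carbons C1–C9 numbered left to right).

C1 carries 4 σ bonds, giving a steric number of 4, so it is sp3.
C2 has 2 σ bonds, plus two π bonds: steric number 2 → sp.
C3: 2 σ bonds, plus two π bonds; 2 regions of electron density → sp.
C4 (4 σ bonds) has steric number 4: sp3.
C5 has 4 σ bonds: steric number 4 → sp3.
C6: 4 σ bonds; 4 regions of electron density → sp3.
C7 is sp3: 4 σ bonds, 4 electron-density regions.
C8: 3 σ bonds, plus one π bond — 3 electron domains, sp2.
C9 has 3 σ bonds, plus one π bond: steric number 3 → sp2.

C1 sp3, C2 sp, C3 sp, C4 sp3, C5 sp3, C6 sp3, C7 sp3, C8 sp2, C9 sp2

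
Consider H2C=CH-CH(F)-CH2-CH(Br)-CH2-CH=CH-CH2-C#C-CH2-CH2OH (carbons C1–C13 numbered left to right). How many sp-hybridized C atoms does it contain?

C1: sp2
C2: sp2
C3: sp3
C4: sp3
C5: sp3
C6: sp3
C7: sp2
C8: sp2
C9: sp3
C10: sp ✓
C11: sp ✓
C12: sp3
C13: sp3
C10, C11 → 2 sp carbons.

2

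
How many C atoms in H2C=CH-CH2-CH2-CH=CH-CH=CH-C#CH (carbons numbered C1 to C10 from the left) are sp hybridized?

2

C1: sp2
C2: sp2
C3: sp3
C4: sp3
C5: sp2
C6: sp2
C7: sp2
C8: sp2
C9: sp ✓
C10: sp ✓
C9, C10 → 2 sp carbons.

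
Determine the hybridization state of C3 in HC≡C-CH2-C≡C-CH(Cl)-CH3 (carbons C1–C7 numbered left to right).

C3 — 4 σ bonds. Steric number 4, so sp3.

sp³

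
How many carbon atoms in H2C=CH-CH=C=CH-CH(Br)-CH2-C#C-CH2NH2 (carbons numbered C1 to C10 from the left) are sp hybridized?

3

C1: sp2
C2: sp2
C3: sp2
C4: sp ✓
C5: sp2
C6: sp3
C7: sp3
C8: sp ✓
C9: sp ✓
C10: sp3
C4, C8, C9 → 3 sp carbons.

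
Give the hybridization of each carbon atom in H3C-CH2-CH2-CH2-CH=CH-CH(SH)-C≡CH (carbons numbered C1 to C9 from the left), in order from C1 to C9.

C1 sp3, C2 sp3, C3 sp3, C4 sp3, C5 sp2, C6 sp2, C7 sp3, C8 sp, C9 sp

C1 — 4 σ bonds. Steric number 4, so sp3.
C2 has 4 σ bonds: steric number 4 → sp3.
C3 is sp3: 4 σ bonds, 4 electron-density regions.
C4 is sp3: 4 σ bonds, 4 electron-density regions.
C5 (3 σ bonds, plus one π bond) has steric number 3: sp2.
C6 has 3 σ bonds, plus one π bond: steric number 3 → sp2.
C7: 4 σ bonds — 4 electron domains, sp3.
C8 — 2 σ bonds, plus two π bonds. Steric number 2, so sp.
C9 is sp: 2 σ bonds, plus two π bonds, 2 electron-density regions.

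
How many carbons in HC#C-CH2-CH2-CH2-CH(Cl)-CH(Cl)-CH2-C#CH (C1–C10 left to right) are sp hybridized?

C1: sp ✓
C2: sp ✓
C3: sp3
C4: sp3
C5: sp3
C6: sp3
C7: sp3
C8: sp3
C9: sp ✓
C10: sp ✓
C1, C2, C9, C10 → 4 sp carbons.

4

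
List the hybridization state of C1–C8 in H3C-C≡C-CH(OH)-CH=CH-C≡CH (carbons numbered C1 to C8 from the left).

C1 sp3, C2 sp, C3 sp, C4 sp3, C5 sp2, C6 sp2, C7 sp, C8 sp

C1 has 4 σ bonds: steric number 4 → sp3.
C2: 2 σ bonds, plus two π bonds — 2 electron domains, sp.
C3 carries 2 σ bonds, plus two π bonds, giving a steric number of 2, so it is sp.
C4 — 4 σ bonds. Steric number 4, so sp3.
C5 is sp2: 3 σ bonds, plus one π bond, 3 electron-density regions.
C6: 3 σ bonds, plus one π bond — 3 electron domains, sp2.
C7: 2 σ bonds, plus two π bonds; 2 regions of electron density → sp.
C8 has 2 σ bonds, plus two π bonds: steric number 2 → sp.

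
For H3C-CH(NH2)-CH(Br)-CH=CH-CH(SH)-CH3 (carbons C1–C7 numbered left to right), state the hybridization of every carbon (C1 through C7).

C1 is sp3: 4 σ bonds, 4 electron-density regions.
C2: 4 σ bonds — 4 electron domains, sp3.
C3: 4 σ bonds — 4 electron domains, sp3.
C4: 3 σ bonds, plus one π bond — 3 electron domains, sp2.
C5 carries 3 σ bonds, plus one π bond, giving a steric number of 3, so it is sp2.
C6 (4 σ bonds) has steric number 4: sp3.
C7 has 4 σ bonds: steric number 4 → sp3.

C1 sp3, C2 sp3, C3 sp3, C4 sp2, C5 sp2, C6 sp3, C7 sp3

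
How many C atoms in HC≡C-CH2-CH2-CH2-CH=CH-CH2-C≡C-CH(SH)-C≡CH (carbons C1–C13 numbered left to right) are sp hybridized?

6

C1: sp ✓
C2: sp ✓
C3: sp3
C4: sp3
C5: sp3
C6: sp2
C7: sp2
C8: sp3
C9: sp ✓
C10: sp ✓
C11: sp3
C12: sp ✓
C13: sp ✓
C1, C2, C9, C10, C12, C13 → 6 sp carbons.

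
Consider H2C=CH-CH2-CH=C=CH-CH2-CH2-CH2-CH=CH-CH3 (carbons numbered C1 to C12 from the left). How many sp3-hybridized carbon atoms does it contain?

C1: sp2
C2: sp2
C3: sp3 ✓
C4: sp2
C5: sp
C6: sp2
C7: sp3 ✓
C8: sp3 ✓
C9: sp3 ✓
C10: sp2
C11: sp2
C12: sp3 ✓
C3, C7, C8, C9, C12 → 5 sp3 carbons.

5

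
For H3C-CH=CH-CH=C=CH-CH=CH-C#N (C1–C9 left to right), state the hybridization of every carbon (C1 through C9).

C1 sp3, C2 sp2, C3 sp2, C4 sp2, C5 sp, C6 sp2, C7 sp2, C8 sp2, C9 sp

C1 carries 4 σ bonds, giving a steric number of 4, so it is sp3.
C2 (3 σ bonds, plus one π bond) has steric number 3: sp2.
C3: 3 σ bonds, plus one π bond — 3 electron domains, sp2.
C4 (3 σ bonds, plus one π bond) has steric number 3: sp2.
C5: 2 σ bonds, plus two π bonds; 2 regions of electron density → sp.
C6: 3 σ bonds, plus one π bond; 3 regions of electron density → sp2.
C7 — 3 σ bonds, plus one π bond. Steric number 3, so sp2.
C8 has 3 σ bonds, plus one π bond: steric number 3 → sp2.
C9 is sp: 2 σ bonds, plus two π bonds, 2 electron-density regions.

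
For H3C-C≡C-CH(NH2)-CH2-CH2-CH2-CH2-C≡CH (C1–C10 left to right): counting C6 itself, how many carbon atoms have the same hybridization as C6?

6

C6 is sp3 (only σ bonds).
C1: sp3 ✓
C2: sp
C3: sp
C4: sp3 ✓
C5: sp3 ✓
C6: sp3 ✓
C7: sp3 ✓
C8: sp3 ✓
C9: sp
C10: sp
6 carbons are sp3.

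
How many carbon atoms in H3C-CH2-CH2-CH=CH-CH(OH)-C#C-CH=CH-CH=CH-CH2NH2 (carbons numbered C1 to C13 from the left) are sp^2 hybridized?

C1: sp3
C2: sp3
C3: sp3
C4: sp2 ✓
C5: sp2 ✓
C6: sp3
C7: sp
C8: sp
C9: sp2 ✓
C10: sp2 ✓
C11: sp2 ✓
C12: sp2 ✓
C13: sp3
C4, C5, C9, C10, C11, C12 → 6 sp2 carbons.

6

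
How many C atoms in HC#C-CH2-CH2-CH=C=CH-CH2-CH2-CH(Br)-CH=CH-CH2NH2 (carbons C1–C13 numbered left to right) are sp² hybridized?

4

C1: sp
C2: sp
C3: sp3
C4: sp3
C5: sp2 ✓
C6: sp
C7: sp2 ✓
C8: sp3
C9: sp3
C10: sp3
C11: sp2 ✓
C12: sp2 ✓
C13: sp3
C5, C7, C11, C12 → 4 sp2 carbons.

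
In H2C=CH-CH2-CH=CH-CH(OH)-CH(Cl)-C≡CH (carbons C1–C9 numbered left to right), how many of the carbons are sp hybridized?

2

C1: sp2
C2: sp2
C3: sp3
C4: sp2
C5: sp2
C6: sp3
C7: sp3
C8: sp ✓
C9: sp ✓
C8, C9 → 2 sp carbons.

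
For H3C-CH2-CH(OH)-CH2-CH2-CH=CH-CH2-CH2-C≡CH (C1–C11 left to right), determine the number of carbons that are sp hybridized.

2

C1: sp3
C2: sp3
C3: sp3
C4: sp3
C5: sp3
C6: sp2
C7: sp2
C8: sp3
C9: sp3
C10: sp ✓
C11: sp ✓
C10, C11 → 2 sp carbons.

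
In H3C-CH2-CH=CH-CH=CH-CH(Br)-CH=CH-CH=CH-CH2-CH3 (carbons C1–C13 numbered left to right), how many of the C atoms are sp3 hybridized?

C1: sp3 ✓
C2: sp3 ✓
C3: sp2
C4: sp2
C5: sp2
C6: sp2
C7: sp3 ✓
C8: sp2
C9: sp2
C10: sp2
C11: sp2
C12: sp3 ✓
C13: sp3 ✓
C1, C2, C7, C12, C13 → 5 sp3 carbons.

5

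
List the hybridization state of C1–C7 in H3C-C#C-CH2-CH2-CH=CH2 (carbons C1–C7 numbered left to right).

C1 sp3, C2 sp, C3 sp, C4 sp3, C5 sp3, C6 sp2, C7 sp2

C1 has 4 σ bonds: steric number 4 → sp3.
C2 — 2 σ bonds, plus two π bonds. Steric number 2, so sp.
C3 (2 σ bonds, plus two π bonds) has steric number 2: sp.
C4: 4 σ bonds; 4 regions of electron density → sp3.
C5 (4 σ bonds) has steric number 4: sp3.
C6 is sp2: 3 σ bonds, plus one π bond, 3 electron-density regions.
C7: 3 σ bonds, plus one π bond; 3 regions of electron density → sp2.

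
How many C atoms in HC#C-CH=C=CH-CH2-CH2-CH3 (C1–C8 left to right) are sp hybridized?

3

C1: sp ✓
C2: sp ✓
C3: sp2
C4: sp ✓
C5: sp2
C6: sp3
C7: sp3
C8: sp3
C1, C2, C4 → 3 sp carbons.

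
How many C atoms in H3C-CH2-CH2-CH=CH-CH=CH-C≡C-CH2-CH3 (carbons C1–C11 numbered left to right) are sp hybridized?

2

C1: sp3
C2: sp3
C3: sp3
C4: sp2
C5: sp2
C6: sp2
C7: sp2
C8: sp ✓
C9: sp ✓
C10: sp3
C11: sp3
C8, C9 → 2 sp carbons.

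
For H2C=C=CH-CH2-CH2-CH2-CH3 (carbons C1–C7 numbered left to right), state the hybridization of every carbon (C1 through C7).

C1: 3 σ bonds, plus one π bond; 3 regions of electron density → sp2.
C2 (2 σ bonds, plus two π bonds) has steric number 2: sp.
C3: 3 σ bonds, plus one π bond; 3 regions of electron density → sp2.
C4: 4 σ bonds; 4 regions of electron density → sp3.
C5 (4 σ bonds) has steric number 4: sp3.
C6: 4 σ bonds; 4 regions of electron density → sp3.
C7: 4 σ bonds; 4 regions of electron density → sp3.

C1 sp2, C2 sp, C3 sp2, C4 sp3, C5 sp3, C6 sp3, C7 sp3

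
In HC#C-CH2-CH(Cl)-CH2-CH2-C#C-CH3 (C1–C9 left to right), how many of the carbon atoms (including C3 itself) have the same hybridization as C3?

C3 is sp3 (only σ bonds).
C1: sp
C2: sp
C3: sp3 ✓
C4: sp3 ✓
C5: sp3 ✓
C6: sp3 ✓
C7: sp
C8: sp
C9: sp3 ✓
5 carbons are sp3.

5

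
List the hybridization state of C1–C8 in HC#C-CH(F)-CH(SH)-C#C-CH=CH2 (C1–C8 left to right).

C1 sp, C2 sp, C3 sp3, C4 sp3, C5 sp, C6 sp, C7 sp2, C8 sp2

C1: 2 σ bonds, plus two π bonds; 2 regions of electron density → sp.
C2 is sp: 2 σ bonds, plus two π bonds, 2 electron-density regions.
C3: 4 σ bonds — 4 electron domains, sp3.
C4 (4 σ bonds) has steric number 4: sp3.
C5 (2 σ bonds, plus two π bonds) has steric number 2: sp.
C6 (2 σ bonds, plus two π bonds) has steric number 2: sp.
C7 — 3 σ bonds, plus one π bond. Steric number 3, so sp2.
C8 — 3 σ bonds, plus one π bond. Steric number 3, so sp2.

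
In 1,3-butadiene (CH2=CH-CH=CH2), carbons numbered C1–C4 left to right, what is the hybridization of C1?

sp2

C1 (3 σ bonds, plus one π bond) has steric number 3: sp2.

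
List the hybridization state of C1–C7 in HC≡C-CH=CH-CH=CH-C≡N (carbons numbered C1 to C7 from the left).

C1 sp, C2 sp, C3 sp2, C4 sp2, C5 sp2, C6 sp2, C7 sp

C1 — 2 σ bonds, plus two π bonds. Steric number 2, so sp.
C2 — 2 σ bonds, plus two π bonds. Steric number 2, so sp.
C3: 3 σ bonds, plus one π bond — 3 electron domains, sp2.
C4: 3 σ bonds, plus one π bond — 3 electron domains, sp2.
C5 has 3 σ bonds, plus one π bond: steric number 3 → sp2.
C6 is sp2: 3 σ bonds, plus one π bond, 3 electron-density regions.
C7 — 2 σ bonds, plus two π bonds. Steric number 2, so sp.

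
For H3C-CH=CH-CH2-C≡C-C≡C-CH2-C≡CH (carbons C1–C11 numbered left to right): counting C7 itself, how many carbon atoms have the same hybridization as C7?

C7 is sp (two π bonds).
C1: sp3
C2: sp2
C3: sp2
C4: sp3
C5: sp ✓
C6: sp ✓
C7: sp ✓
C8: sp ✓
C9: sp3
C10: sp ✓
C11: sp ✓
6 carbons are sp.

6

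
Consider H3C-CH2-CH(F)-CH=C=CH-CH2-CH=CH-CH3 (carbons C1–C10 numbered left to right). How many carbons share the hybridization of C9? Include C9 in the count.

4

C9 is sp2 (one π bond).
C1: sp3
C2: sp3
C3: sp3
C4: sp2 ✓
C5: sp
C6: sp2 ✓
C7: sp3
C8: sp2 ✓
C9: sp2 ✓
C10: sp3
4 carbons are sp2.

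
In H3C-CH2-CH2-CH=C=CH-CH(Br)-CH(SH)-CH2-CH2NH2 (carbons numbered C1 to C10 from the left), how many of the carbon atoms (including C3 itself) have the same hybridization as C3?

7

C3 is sp3 (only σ bonds).
C1: sp3 ✓
C2: sp3 ✓
C3: sp3 ✓
C4: sp2
C5: sp
C6: sp2
C7: sp3 ✓
C8: sp3 ✓
C9: sp3 ✓
C10: sp3 ✓
7 carbons are sp3.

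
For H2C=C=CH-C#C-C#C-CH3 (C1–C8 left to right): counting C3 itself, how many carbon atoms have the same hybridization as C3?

C3 is sp2 (one π bond).
C1: sp2 ✓
C2: sp
C3: sp2 ✓
C4: sp
C5: sp
C6: sp
C7: sp
C8: sp3
2 carbons are sp2.

2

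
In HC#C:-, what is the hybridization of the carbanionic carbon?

sp

One σ bond + one lone pair = steric number 2 → sp.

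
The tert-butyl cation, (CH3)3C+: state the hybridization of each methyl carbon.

sp3

Each methyl carbon: 4 σ bonds; 4 regions of electron density → sp3.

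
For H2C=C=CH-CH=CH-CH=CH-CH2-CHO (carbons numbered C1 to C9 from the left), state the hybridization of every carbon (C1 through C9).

C1 carries 3 σ bonds, plus one π bond, giving a steric number of 3, so it is sp2.
C2 (2 σ bonds, plus two π bonds) has steric number 2: sp.
C3: 3 σ bonds, plus one π bond; 3 regions of electron density → sp2.
C4 (3 σ bonds, plus one π bond) has steric number 3: sp2.
C5 has 3 σ bonds, plus one π bond: steric number 3 → sp2.
C6: 3 σ bonds, plus one π bond — 3 electron domains, sp2.
C7 carries 3 σ bonds, plus one π bond, giving a steric number of 3, so it is sp2.
C8: 4 σ bonds; 4 regions of electron density → sp3.
C9: 3 σ bonds, plus one π bond; 3 regions of electron density → sp2.

C1 sp2, C2 sp, C3 sp2, C4 sp2, C5 sp2, C6 sp2, C7 sp2, C8 sp3, C9 sp2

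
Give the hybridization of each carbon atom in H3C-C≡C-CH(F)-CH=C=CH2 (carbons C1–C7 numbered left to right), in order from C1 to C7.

C1 sp3, C2 sp, C3 sp, C4 sp3, C5 sp2, C6 sp, C7 sp2

C1 has 4 σ bonds: steric number 4 → sp3.
C2 — 2 σ bonds, plus two π bonds. Steric number 2, so sp.
C3 has 2 σ bonds, plus two π bonds: steric number 2 → sp.
C4 is sp3: 4 σ bonds, 4 electron-density regions.
C5 (3 σ bonds, plus one π bond) has steric number 3: sp2.
C6 is sp: 2 σ bonds, plus two π bonds, 2 electron-density regions.
C7 (3 σ bonds, plus one π bond) has steric number 3: sp2.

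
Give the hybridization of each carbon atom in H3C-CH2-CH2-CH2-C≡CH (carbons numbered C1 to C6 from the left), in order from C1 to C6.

C1 sp3, C2 sp3, C3 sp3, C4 sp3, C5 sp, C6 sp

C1 — 4 σ bonds. Steric number 4, so sp3.
C2 — 4 σ bonds. Steric number 4, so sp3.
C3 has 4 σ bonds: steric number 4 → sp3.
C4: 4 σ bonds — 4 electron domains, sp3.
C5 is sp: 2 σ bonds, plus two π bonds, 2 electron-density regions.
C6 carries 2 σ bonds, plus two π bonds, giving a steric number of 2, so it is sp.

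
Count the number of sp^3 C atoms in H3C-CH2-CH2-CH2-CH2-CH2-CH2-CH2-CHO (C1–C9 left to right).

C1: sp3 ✓
C2: sp3 ✓
C3: sp3 ✓
C4: sp3 ✓
C5: sp3 ✓
C6: sp3 ✓
C7: sp3 ✓
C8: sp3 ✓
C9: sp2
C1, C2, C3, C4, C5, C6, C7, C8 → 8 sp3 carbons.

8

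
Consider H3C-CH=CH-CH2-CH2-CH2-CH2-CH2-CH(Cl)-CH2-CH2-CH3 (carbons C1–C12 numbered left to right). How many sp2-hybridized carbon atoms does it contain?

C1: sp3
C2: sp2 ✓
C3: sp2 ✓
C4: sp3
C5: sp3
C6: sp3
C7: sp3
C8: sp3
C9: sp3
C10: sp3
C11: sp3
C12: sp3
C2, C3 → 2 sp2 carbons.

2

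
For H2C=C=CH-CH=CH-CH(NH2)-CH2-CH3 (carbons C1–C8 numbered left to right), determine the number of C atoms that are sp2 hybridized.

C1: sp2 ✓
C2: sp
C3: sp2 ✓
C4: sp2 ✓
C5: sp2 ✓
C6: sp3
C7: sp3
C8: sp3
C1, C3, C4, C5 → 4 sp2 carbons.

4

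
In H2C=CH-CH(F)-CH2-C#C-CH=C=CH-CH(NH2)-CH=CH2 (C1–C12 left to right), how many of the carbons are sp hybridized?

3

C1: sp2
C2: sp2
C3: sp3
C4: sp3
C5: sp ✓
C6: sp ✓
C7: sp2
C8: sp ✓
C9: sp2
C10: sp3
C11: sp2
C12: sp2
C5, C6, C8 → 3 sp carbons.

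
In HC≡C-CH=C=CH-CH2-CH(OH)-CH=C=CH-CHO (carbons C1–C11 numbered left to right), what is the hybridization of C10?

sp²

C10: 3 σ bonds, plus one π bond — 3 electron domains, sp2.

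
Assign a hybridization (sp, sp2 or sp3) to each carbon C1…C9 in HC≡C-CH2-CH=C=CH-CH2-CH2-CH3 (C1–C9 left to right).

C1: 2 σ bonds, plus two π bonds; 2 regions of electron density → sp.
C2: 2 σ bonds, plus two π bonds — 2 electron domains, sp.
C3: 4 σ bonds; 4 regions of electron density → sp3.
C4 (3 σ bonds, plus one π bond) has steric number 3: sp2.
C5 has 2 σ bonds, plus two π bonds: steric number 2 → sp.
C6 has 3 σ bonds, plus one π bond: steric number 3 → sp2.
C7 is sp3: 4 σ bonds, 4 electron-density regions.
C8 has 4 σ bonds: steric number 4 → sp3.
C9 — 4 σ bonds. Steric number 4, so sp3.

C1 sp, C2 sp, C3 sp3, C4 sp2, C5 sp, C6 sp2, C7 sp3, C8 sp3, C9 sp3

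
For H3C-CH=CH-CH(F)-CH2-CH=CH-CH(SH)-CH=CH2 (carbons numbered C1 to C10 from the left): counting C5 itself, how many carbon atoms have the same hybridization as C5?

4

C5 is sp3 (only σ bonds).
C1: sp3 ✓
C2: sp2
C3: sp2
C4: sp3 ✓
C5: sp3 ✓
C6: sp2
C7: sp2
C8: sp3 ✓
C9: sp2
C10: sp2
4 carbons are sp3.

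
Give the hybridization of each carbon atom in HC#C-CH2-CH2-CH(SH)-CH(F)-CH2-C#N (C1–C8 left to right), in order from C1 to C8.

C1 sp, C2 sp, C3 sp3, C4 sp3, C5 sp3, C6 sp3, C7 sp3, C8 sp

C1 — 2 σ bonds, plus two π bonds. Steric number 2, so sp.
C2 carries 2 σ bonds, plus two π bonds, giving a steric number of 2, so it is sp.
C3 carries 4 σ bonds, giving a steric number of 4, so it is sp3.
C4 carries 4 σ bonds, giving a steric number of 4, so it is sp3.
C5 — 4 σ bonds. Steric number 4, so sp3.
C6 carries 4 σ bonds, giving a steric number of 4, so it is sp3.
C7 is sp3: 4 σ bonds, 4 electron-density regions.
C8 is sp: 2 σ bonds, plus two π bonds, 2 electron-density regions.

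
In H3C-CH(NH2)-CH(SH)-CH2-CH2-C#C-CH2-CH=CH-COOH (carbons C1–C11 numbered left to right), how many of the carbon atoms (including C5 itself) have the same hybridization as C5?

C5 is sp3 (only σ bonds).
C1: sp3 ✓
C2: sp3 ✓
C3: sp3 ✓
C4: sp3 ✓
C5: sp3 ✓
C6: sp
C7: sp
C8: sp3 ✓
C9: sp2
C10: sp2
C11: sp2
6 carbons are sp3.

6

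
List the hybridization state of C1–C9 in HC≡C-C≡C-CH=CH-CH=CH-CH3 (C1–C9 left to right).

C1 is sp: 2 σ bonds, plus two π bonds, 2 electron-density regions.
C2: 2 σ bonds, plus two π bonds; 2 regions of electron density → sp.
C3 — 2 σ bonds, plus two π bonds. Steric number 2, so sp.
C4 carries 2 σ bonds, plus two π bonds, giving a steric number of 2, so it is sp.
C5 (3 σ bonds, plus one π bond) has steric number 3: sp2.
C6 is sp2: 3 σ bonds, plus one π bond, 3 electron-density regions.
C7 carries 3 σ bonds, plus one π bond, giving a steric number of 3, so it is sp2.
C8 has 3 σ bonds, plus one π bond: steric number 3 → sp2.
C9 carries 4 σ bonds, giving a steric number of 4, so it is sp3.

C1 sp, C2 sp, C3 sp, C4 sp, C5 sp2, C6 sp2, C7 sp2, C8 sp2, C9 sp3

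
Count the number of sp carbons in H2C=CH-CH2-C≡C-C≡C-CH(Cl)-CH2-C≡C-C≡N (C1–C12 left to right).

7

C1: sp2
C2: sp2
C3: sp3
C4: sp ✓
C5: sp ✓
C6: sp ✓
C7: sp ✓
C8: sp3
C9: sp3
C10: sp ✓
C11: sp ✓
C12: sp ✓
C4, C5, C6, C7, C10, C11, C12 → 7 sp carbons.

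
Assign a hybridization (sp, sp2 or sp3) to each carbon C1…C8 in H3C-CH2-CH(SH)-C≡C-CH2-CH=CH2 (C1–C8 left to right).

C1 is sp3: 4 σ bonds, 4 electron-density regions.
C2: 4 σ bonds — 4 electron domains, sp3.
C3 (4 σ bonds) has steric number 4: sp3.
C4 — 2 σ bonds, plus two π bonds. Steric number 2, so sp.
C5: 2 σ bonds, plus two π bonds — 2 electron domains, sp.
C6 — 4 σ bonds. Steric number 4, so sp3.
C7 carries 3 σ bonds, plus one π bond, giving a steric number of 3, so it is sp2.
C8 has 3 σ bonds, plus one π bond: steric number 3 → sp2.

C1 sp3, C2 sp3, C3 sp3, C4 sp, C5 sp, C6 sp3, C7 sp2, C8 sp2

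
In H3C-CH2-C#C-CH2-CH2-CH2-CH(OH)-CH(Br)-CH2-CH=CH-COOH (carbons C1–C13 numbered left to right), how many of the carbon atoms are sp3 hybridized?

8

C1: sp3 ✓
C2: sp3 ✓
C3: sp
C4: sp
C5: sp3 ✓
C6: sp3 ✓
C7: sp3 ✓
C8: sp3 ✓
C9: sp3 ✓
C10: sp3 ✓
C11: sp2
C12: sp2
C13: sp2
C1, C2, C5, C6, C7, C8, C9, C10 → 8 sp3 carbons.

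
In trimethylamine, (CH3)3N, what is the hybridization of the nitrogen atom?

sp3

The nitrogen atom: 3 σ bonds and 1 lone pair — 4 electron domains, sp3.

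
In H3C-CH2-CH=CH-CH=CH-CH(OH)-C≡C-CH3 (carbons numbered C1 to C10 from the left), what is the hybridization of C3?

C3 — 3 σ bonds, plus one π bond. Steric number 3, so sp2.

sp^2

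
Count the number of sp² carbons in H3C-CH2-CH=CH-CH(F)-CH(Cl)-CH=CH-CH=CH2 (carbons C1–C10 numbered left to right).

6

C1: sp3
C2: sp3
C3: sp2 ✓
C4: sp2 ✓
C5: sp3
C6: sp3
C7: sp2 ✓
C8: sp2 ✓
C9: sp2 ✓
C10: sp2 ✓
C3, C4, C7, C8, C9, C10 → 6 sp2 carbons.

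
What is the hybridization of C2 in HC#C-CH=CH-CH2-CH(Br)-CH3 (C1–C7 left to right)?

sp

C2 (2 σ bonds, plus two π bonds) has steric number 2: sp.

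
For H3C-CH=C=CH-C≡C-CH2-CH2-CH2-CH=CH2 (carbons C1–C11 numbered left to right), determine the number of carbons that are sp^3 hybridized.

C1: sp3 ✓
C2: sp2
C3: sp
C4: sp2
C5: sp
C6: sp
C7: sp3 ✓
C8: sp3 ✓
C9: sp3 ✓
C10: sp2
C11: sp2
C1, C7, C8, C9 → 4 sp3 carbons.

4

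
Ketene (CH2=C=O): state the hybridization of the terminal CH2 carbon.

The terminal CH2 carbon carries 3 σ bonds, plus one π bond, giving a steric number of 3, so it is sp2.

sp²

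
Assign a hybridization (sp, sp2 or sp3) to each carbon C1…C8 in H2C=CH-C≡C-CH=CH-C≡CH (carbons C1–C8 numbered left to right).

C1 sp2, C2 sp2, C3 sp, C4 sp, C5 sp2, C6 sp2, C7 sp, C8 sp

C1 is sp2: 3 σ bonds, plus one π bond, 3 electron-density regions.
C2: 3 σ bonds, plus one π bond; 3 regions of electron density → sp2.
C3 has 2 σ bonds, plus two π bonds: steric number 2 → sp.
C4 is sp: 2 σ bonds, plus two π bonds, 2 electron-density regions.
C5 carries 3 σ bonds, plus one π bond, giving a steric number of 3, so it is sp2.
C6 (3 σ bonds, plus one π bond) has steric number 3: sp2.
C7 — 2 σ bonds, plus two π bonds. Steric number 2, so sp.
C8 (2 σ bonds, plus two π bonds) has steric number 2: sp.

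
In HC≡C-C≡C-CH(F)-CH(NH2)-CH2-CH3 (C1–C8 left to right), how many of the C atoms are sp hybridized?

4

C1: sp ✓
C2: sp ✓
C3: sp ✓
C4: sp ✓
C5: sp3
C6: sp3
C7: sp3
C8: sp3
C1, C2, C3, C4 → 4 sp carbons.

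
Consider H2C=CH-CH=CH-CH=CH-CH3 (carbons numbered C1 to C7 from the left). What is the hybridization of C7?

C7: 4 σ bonds; 4 regions of electron density → sp3.

sp^3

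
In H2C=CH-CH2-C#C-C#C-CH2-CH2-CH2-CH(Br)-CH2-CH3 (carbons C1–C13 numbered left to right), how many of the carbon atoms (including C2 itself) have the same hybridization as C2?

2

C2 is sp2 (one π bond).
C1: sp2 ✓
C2: sp2 ✓
C3: sp3
C4: sp
C5: sp
C6: sp
C7: sp
C8: sp3
C9: sp3
C10: sp3
C11: sp3
C12: sp3
C13: sp3
2 carbons are sp2.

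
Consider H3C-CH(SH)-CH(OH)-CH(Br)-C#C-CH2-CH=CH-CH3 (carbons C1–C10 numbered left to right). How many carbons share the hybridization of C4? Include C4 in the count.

C4 is sp3 (only σ bonds).
C1: sp3 ✓
C2: sp3 ✓
C3: sp3 ✓
C4: sp3 ✓
C5: sp
C6: sp
C7: sp3 ✓
C8: sp2
C9: sp2
C10: sp3 ✓
6 carbons are sp3.

6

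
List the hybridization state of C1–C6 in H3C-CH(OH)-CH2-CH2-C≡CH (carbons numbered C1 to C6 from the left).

C1 — 4 σ bonds. Steric number 4, so sp3.
C2: 4 σ bonds — 4 electron domains, sp3.
C3 (4 σ bonds) has steric number 4: sp3.
C4 (4 σ bonds) has steric number 4: sp3.
C5 is sp: 2 σ bonds, plus two π bonds, 2 electron-density regions.
C6 is sp: 2 σ bonds, plus two π bonds, 2 electron-density regions.

C1 sp3, C2 sp3, C3 sp3, C4 sp3, C5 sp, C6 sp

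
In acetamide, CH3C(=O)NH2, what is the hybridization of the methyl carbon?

sp3

The methyl carbon carries 4 σ bonds, giving a steric number of 4, so it is sp3.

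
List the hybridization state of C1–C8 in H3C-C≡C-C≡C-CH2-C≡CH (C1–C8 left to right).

C1 sp3, C2 sp, C3 sp, C4 sp, C5 sp, C6 sp3, C7 sp, C8 sp

C1 has 4 σ bonds: steric number 4 → sp3.
C2 — 2 σ bonds, plus two π bonds. Steric number 2, so sp.
C3: 2 σ bonds, plus two π bonds — 2 electron domains, sp.
C4 has 2 σ bonds, plus two π bonds: steric number 2 → sp.
C5 has 2 σ bonds, plus two π bonds: steric number 2 → sp.
C6 carries 4 σ bonds, giving a steric number of 4, so it is sp3.
C7 has 2 σ bonds, plus two π bonds: steric number 2 → sp.
C8: 2 σ bonds, plus two π bonds; 2 regions of electron density → sp.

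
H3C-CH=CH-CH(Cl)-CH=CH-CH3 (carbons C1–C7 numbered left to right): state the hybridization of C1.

C1: 4 σ bonds; 4 regions of electron density → sp3.

sp³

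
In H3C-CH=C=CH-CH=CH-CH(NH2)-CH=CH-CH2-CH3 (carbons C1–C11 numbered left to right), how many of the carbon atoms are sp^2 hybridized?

6

C1: sp3
C2: sp2 ✓
C3: sp
C4: sp2 ✓
C5: sp2 ✓
C6: sp2 ✓
C7: sp3
C8: sp2 ✓
C9: sp2 ✓
C10: sp3
C11: sp3
C2, C4, C5, C6, C8, C9 → 6 sp2 carbons.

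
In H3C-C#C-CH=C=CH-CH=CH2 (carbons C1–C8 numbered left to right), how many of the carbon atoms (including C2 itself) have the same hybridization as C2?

C2 is sp (two π bonds).
C1: sp3
C2: sp ✓
C3: sp ✓
C4: sp2
C5: sp ✓
C6: sp2
C7: sp2
C8: sp2
3 carbons are sp.

3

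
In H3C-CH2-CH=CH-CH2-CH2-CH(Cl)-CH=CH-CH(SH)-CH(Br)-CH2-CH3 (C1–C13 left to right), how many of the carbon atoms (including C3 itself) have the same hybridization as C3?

C3 is sp2 (one π bond).
C1: sp3
C2: sp3
C3: sp2 ✓
C4: sp2 ✓
C5: sp3
C6: sp3
C7: sp3
C8: sp2 ✓
C9: sp2 ✓
C10: sp3
C11: sp3
C12: sp3
C13: sp3
4 carbons are sp2.

4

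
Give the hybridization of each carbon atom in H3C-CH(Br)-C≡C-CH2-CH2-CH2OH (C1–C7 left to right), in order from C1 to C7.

C1 is sp3: 4 σ bonds, 4 electron-density regions.
C2 — 4 σ bonds. Steric number 4, so sp3.
C3: 2 σ bonds, plus two π bonds; 2 regions of electron density → sp.
C4 (2 σ bonds, plus two π bonds) has steric number 2: sp.
C5 is sp3: 4 σ bonds, 4 electron-density regions.
C6 has 4 σ bonds: steric number 4 → sp3.
C7 carries 4 σ bonds, giving a steric number of 4, so it is sp3.

C1 sp3, C2 sp3, C3 sp, C4 sp, C5 sp3, C6 sp3, C7 sp3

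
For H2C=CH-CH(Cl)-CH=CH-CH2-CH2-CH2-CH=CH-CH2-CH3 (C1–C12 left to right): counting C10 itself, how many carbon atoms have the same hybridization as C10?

6

C10 is sp2 (one π bond).
C1: sp2 ✓
C2: sp2 ✓
C3: sp3
C4: sp2 ✓
C5: sp2 ✓
C6: sp3
C7: sp3
C8: sp3
C9: sp2 ✓
C10: sp2 ✓
C11: sp3
C12: sp3
6 carbons are sp2.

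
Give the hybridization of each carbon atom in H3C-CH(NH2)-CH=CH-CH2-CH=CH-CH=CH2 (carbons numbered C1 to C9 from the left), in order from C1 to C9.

C1 sp3, C2 sp3, C3 sp2, C4 sp2, C5 sp3, C6 sp2, C7 sp2, C8 sp2, C9 sp2

C1 — 4 σ bonds. Steric number 4, so sp3.
C2 has 4 σ bonds: steric number 4 → sp3.
C3 (3 σ bonds, plus one π bond) has steric number 3: sp2.
C4 carries 3 σ bonds, plus one π bond, giving a steric number of 3, so it is sp2.
C5: 4 σ bonds — 4 electron domains, sp3.
C6 is sp2: 3 σ bonds, plus one π bond, 3 electron-density regions.
C7 — 3 σ bonds, plus one π bond. Steric number 3, so sp2.
C8 carries 3 σ bonds, plus one π bond, giving a steric number of 3, so it is sp2.
C9: 3 σ bonds, plus one π bond — 3 electron domains, sp2.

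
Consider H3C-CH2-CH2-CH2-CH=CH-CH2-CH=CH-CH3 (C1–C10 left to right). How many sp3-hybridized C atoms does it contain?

6

C1: sp3 ✓
C2: sp3 ✓
C3: sp3 ✓
C4: sp3 ✓
C5: sp2
C6: sp2
C7: sp3 ✓
C8: sp2
C9: sp2
C10: sp3 ✓
C1, C2, C3, C4, C7, C10 → 6 sp3 carbons.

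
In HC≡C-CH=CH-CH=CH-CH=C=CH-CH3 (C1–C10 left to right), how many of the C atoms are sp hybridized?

C1: sp ✓
C2: sp ✓
C3: sp2
C4: sp2
C5: sp2
C6: sp2
C7: sp2
C8: sp ✓
C9: sp2
C10: sp3
C1, C2, C8 → 3 sp carbons.

3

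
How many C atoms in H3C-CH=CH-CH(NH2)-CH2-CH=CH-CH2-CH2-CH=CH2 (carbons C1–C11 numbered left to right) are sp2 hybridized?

C1: sp3
C2: sp2 ✓
C3: sp2 ✓
C4: sp3
C5: sp3
C6: sp2 ✓
C7: sp2 ✓
C8: sp3
C9: sp3
C10: sp2 ✓
C11: sp2 ✓
C2, C3, C6, C7, C10, C11 → 6 sp2 carbons.

6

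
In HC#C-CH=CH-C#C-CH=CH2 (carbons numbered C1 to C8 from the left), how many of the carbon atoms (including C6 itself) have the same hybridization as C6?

C6 is sp (two π bonds).
C1: sp ✓
C2: sp ✓
C3: sp2
C4: sp2
C5: sp ✓
C6: sp ✓
C7: sp2
C8: sp2
4 carbons are sp.

4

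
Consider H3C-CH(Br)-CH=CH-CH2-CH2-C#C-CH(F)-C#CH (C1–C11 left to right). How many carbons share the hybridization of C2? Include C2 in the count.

5

C2 is sp3 (only σ bonds).
C1: sp3 ✓
C2: sp3 ✓
C3: sp2
C4: sp2
C5: sp3 ✓
C6: sp3 ✓
C7: sp
C8: sp
C9: sp3 ✓
C10: sp
C11: sp
5 carbons are sp3.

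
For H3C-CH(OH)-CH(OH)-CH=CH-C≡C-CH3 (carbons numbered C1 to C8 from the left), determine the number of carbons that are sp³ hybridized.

C1: sp3 ✓
C2: sp3 ✓
C3: sp3 ✓
C4: sp2
C5: sp2
C6: sp
C7: sp
C8: sp3 ✓
C1, C2, C3, C8 → 4 sp3 carbons.

4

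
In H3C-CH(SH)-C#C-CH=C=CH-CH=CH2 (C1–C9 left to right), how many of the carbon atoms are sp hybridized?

3

C1: sp3
C2: sp3
C3: sp ✓
C4: sp ✓
C5: sp2
C6: sp ✓
C7: sp2
C8: sp2
C9: sp2
C3, C4, C6 → 3 sp carbons.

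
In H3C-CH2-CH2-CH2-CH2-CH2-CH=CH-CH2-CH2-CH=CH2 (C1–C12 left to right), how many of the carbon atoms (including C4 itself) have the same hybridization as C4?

8

C4 is sp3 (only σ bonds).
C1: sp3 ✓
C2: sp3 ✓
C3: sp3 ✓
C4: sp3 ✓
C5: sp3 ✓
C6: sp3 ✓
C7: sp2
C8: sp2
C9: sp3 ✓
C10: sp3 ✓
C11: sp2
C12: sp2
8 carbons are sp3.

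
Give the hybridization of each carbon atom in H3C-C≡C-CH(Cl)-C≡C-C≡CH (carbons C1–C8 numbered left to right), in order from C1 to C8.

C1 sp3, C2 sp, C3 sp, C4 sp3, C5 sp, C6 sp, C7 sp, C8 sp

C1 — 4 σ bonds. Steric number 4, so sp3.
C2: 2 σ bonds, plus two π bonds — 2 electron domains, sp.
C3 — 2 σ bonds, plus two π bonds. Steric number 2, so sp.
C4: 4 σ bonds — 4 electron domains, sp3.
C5: 2 σ bonds, plus two π bonds; 2 regions of electron density → sp.
C6 is sp: 2 σ bonds, plus two π bonds, 2 electron-density regions.
C7: 2 σ bonds, plus two π bonds; 2 regions of electron density → sp.
C8 has 2 σ bonds, plus two π bonds: steric number 2 → sp.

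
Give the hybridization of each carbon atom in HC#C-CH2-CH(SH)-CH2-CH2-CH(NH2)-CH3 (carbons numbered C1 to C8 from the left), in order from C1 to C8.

C1 (2 σ bonds, plus two π bonds) has steric number 2: sp.
C2: 2 σ bonds, plus two π bonds; 2 regions of electron density → sp.
C3: 4 σ bonds; 4 regions of electron density → sp3.
C4 is sp3: 4 σ bonds, 4 electron-density regions.
C5 — 4 σ bonds. Steric number 4, so sp3.
C6: 4 σ bonds; 4 regions of electron density → sp3.
C7 — 4 σ bonds. Steric number 4, so sp3.
C8: 4 σ bonds; 4 regions of electron density → sp3.

C1 sp, C2 sp, C3 sp3, C4 sp3, C5 sp3, C6 sp3, C7 sp3, C8 sp3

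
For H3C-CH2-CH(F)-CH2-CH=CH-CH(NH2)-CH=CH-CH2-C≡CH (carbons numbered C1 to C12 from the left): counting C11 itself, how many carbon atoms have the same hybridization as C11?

2

C11 is sp (two π bonds).
C1: sp3
C2: sp3
C3: sp3
C4: sp3
C5: sp2
C6: sp2
C7: sp3
C8: sp2
C9: sp2
C10: sp3
C11: sp ✓
C12: sp ✓
2 carbons are sp.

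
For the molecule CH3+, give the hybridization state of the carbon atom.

sp^2

Three σ bonds to H, empty p orbital → sp2, trigonal planar.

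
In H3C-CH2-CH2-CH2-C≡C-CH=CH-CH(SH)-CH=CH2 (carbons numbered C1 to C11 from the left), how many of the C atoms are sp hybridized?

C1: sp3
C2: sp3
C3: sp3
C4: sp3
C5: sp ✓
C6: sp ✓
C7: sp2
C8: sp2
C9: sp3
C10: sp2
C11: sp2
C5, C6 → 2 sp carbons.

2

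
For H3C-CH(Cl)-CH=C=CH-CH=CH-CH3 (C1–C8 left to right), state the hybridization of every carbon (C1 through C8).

C1 — 4 σ bonds. Steric number 4, so sp3.
C2 is sp3: 4 σ bonds, 4 electron-density regions.
C3: 3 σ bonds, plus one π bond; 3 regions of electron density → sp2.
C4: 2 σ bonds, plus two π bonds; 2 regions of electron density → sp.
C5 has 3 σ bonds, plus one π bond: steric number 3 → sp2.
C6: 3 σ bonds, plus one π bond — 3 electron domains, sp2.
C7 is sp2: 3 σ bonds, plus one π bond, 3 electron-density regions.
C8 (4 σ bonds) has steric number 4: sp3.

C1 sp3, C2 sp3, C3 sp2, C4 sp, C5 sp2, C6 sp2, C7 sp2, C8 sp3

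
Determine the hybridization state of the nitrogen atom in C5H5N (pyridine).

sp²

N has two σ bonds and one lone pair in the ring plane (steric number 3 → sp2); its p orbital contributes one electron to the aromatic π system via the C=N double bond.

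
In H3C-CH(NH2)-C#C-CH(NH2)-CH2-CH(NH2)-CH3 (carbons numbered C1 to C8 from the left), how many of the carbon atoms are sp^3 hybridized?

C1: sp3 ✓
C2: sp3 ✓
C3: sp
C4: sp
C5: sp3 ✓
C6: sp3 ✓
C7: sp3 ✓
C8: sp3 ✓
C1, C2, C5, C6, C7, C8 → 6 sp3 carbons.

6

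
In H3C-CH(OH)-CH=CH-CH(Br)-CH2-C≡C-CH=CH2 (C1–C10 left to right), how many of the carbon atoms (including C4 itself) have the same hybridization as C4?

C4 is sp2 (one π bond).
C1: sp3
C2: sp3
C3: sp2 ✓
C4: sp2 ✓
C5: sp3
C6: sp3
C7: sp
C8: sp
C9: sp2 ✓
C10: sp2 ✓
4 carbons are sp2.

4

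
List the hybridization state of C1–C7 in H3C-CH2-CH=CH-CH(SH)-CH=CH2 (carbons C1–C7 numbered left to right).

C1 sp3, C2 sp3, C3 sp2, C4 sp2, C5 sp3, C6 sp2, C7 sp2

C1: 4 σ bonds; 4 regions of electron density → sp3.
C2 — 4 σ bonds. Steric number 4, so sp3.
C3 is sp2: 3 σ bonds, plus one π bond, 3 electron-density regions.
C4: 3 σ bonds, plus one π bond; 3 regions of electron density → sp2.
C5 has 4 σ bonds: steric number 4 → sp3.
C6: 3 σ bonds, plus one π bond; 3 regions of electron density → sp2.
C7 (3 σ bonds, plus one π bond) has steric number 3: sp2.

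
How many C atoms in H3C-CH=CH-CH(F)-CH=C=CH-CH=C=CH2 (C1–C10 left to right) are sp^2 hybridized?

C1: sp3
C2: sp2 ✓
C3: sp2 ✓
C4: sp3
C5: sp2 ✓
C6: sp
C7: sp2 ✓
C8: sp2 ✓
C9: sp
C10: sp2 ✓
C2, C3, C5, C7, C8, C10 → 6 sp2 carbons.

6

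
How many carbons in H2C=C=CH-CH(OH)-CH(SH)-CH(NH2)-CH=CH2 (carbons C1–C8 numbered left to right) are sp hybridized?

C1: sp2
C2: sp ✓
C3: sp2
C4: sp3
C5: sp3
C6: sp3
C7: sp2
C8: sp2
C2 → 1 sp carbon.

1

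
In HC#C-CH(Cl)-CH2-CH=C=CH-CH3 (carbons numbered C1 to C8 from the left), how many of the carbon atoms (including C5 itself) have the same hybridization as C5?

2

C5 is sp2 (one π bond).
C1: sp
C2: sp
C3: sp3
C4: sp3
C5: sp2 ✓
C6: sp
C7: sp2 ✓
C8: sp3
2 carbons are sp2.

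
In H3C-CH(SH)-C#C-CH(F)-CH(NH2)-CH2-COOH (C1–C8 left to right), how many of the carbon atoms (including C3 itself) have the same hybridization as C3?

2

C3 is sp (two π bonds).
C1: sp3
C2: sp3
C3: sp ✓
C4: sp ✓
C5: sp3
C6: sp3
C7: sp3
C8: sp2
2 carbons are sp.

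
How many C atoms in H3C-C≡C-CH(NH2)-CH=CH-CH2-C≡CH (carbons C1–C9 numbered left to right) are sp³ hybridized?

3

C1: sp3 ✓
C2: sp
C3: sp
C4: sp3 ✓
C5: sp2
C6: sp2
C7: sp3 ✓
C8: sp
C9: sp
C1, C4, C7 → 3 sp3 carbons.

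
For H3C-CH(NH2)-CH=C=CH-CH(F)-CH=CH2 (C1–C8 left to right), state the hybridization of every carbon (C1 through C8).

C1 has 4 σ bonds: steric number 4 → sp3.
C2 (4 σ bonds) has steric number 4: sp3.
C3: 3 σ bonds, plus one π bond; 3 regions of electron density → sp2.
C4 carries 2 σ bonds, plus two π bonds, giving a steric number of 2, so it is sp.
C5 (3 σ bonds, plus one π bond) has steric number 3: sp2.
C6 is sp3: 4 σ bonds, 4 electron-density regions.
C7 — 3 σ bonds, plus one π bond. Steric number 3, so sp2.
C8: 3 σ bonds, plus one π bond — 3 electron domains, sp2.

C1 sp3, C2 sp3, C3 sp2, C4 sp, C5 sp2, C6 sp3, C7 sp2, C8 sp2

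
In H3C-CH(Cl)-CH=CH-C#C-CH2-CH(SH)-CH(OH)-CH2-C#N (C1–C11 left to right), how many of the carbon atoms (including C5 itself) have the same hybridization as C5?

C5 is sp (two π bonds).
C1: sp3
C2: sp3
C3: sp2
C4: sp2
C5: sp ✓
C6: sp ✓
C7: sp3
C8: sp3
C9: sp3
C10: sp3
C11: sp ✓
3 carbons are sp.

3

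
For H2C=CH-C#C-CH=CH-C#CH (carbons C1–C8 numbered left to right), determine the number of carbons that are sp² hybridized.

4

C1: sp2 ✓
C2: sp2 ✓
C3: sp
C4: sp
C5: sp2 ✓
C6: sp2 ✓
C7: sp
C8: sp
C1, C2, C5, C6 → 4 sp2 carbons.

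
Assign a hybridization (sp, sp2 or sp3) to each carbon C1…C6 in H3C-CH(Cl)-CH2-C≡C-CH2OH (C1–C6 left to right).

C1 — 4 σ bonds. Steric number 4, so sp3.
C2 has 4 σ bonds: steric number 4 → sp3.
C3 (4 σ bonds) has steric number 4: sp3.
C4: 2 σ bonds, plus two π bonds; 2 regions of electron density → sp.
C5: 2 σ bonds, plus two π bonds — 2 electron domains, sp.
C6 is sp3: 4 σ bonds, 4 electron-density regions.

C1 sp3, C2 sp3, C3 sp3, C4 sp, C5 sp, C6 sp3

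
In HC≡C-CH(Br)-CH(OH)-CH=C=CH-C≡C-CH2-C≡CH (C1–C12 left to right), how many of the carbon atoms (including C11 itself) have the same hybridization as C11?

7

C11 is sp (two π bonds).
C1: sp ✓
C2: sp ✓
C3: sp3
C4: sp3
C5: sp2
C6: sp ✓
C7: sp2
C8: sp ✓
C9: sp ✓
C10: sp3
C11: sp ✓
C12: sp ✓
7 carbons are sp.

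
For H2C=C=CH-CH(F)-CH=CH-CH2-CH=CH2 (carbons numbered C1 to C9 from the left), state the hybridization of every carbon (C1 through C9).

C1 carries 3 σ bonds, plus one π bond, giving a steric number of 3, so it is sp2.
C2 is sp: 2 σ bonds, plus two π bonds, 2 electron-density regions.
C3 — 3 σ bonds, plus one π bond. Steric number 3, so sp2.
C4: 4 σ bonds — 4 electron domains, sp3.
C5 carries 3 σ bonds, plus one π bond, giving a steric number of 3, so it is sp2.
C6 is sp2: 3 σ bonds, plus one π bond, 3 electron-density regions.
C7 has 4 σ bonds: steric number 4 → sp3.
C8 (3 σ bonds, plus one π bond) has steric number 3: sp2.
C9 carries 3 σ bonds, plus one π bond, giving a steric number of 3, so it is sp2.

C1 sp2, C2 sp, C3 sp2, C4 sp3, C5 sp2, C6 sp2, C7 sp3, C8 sp2, C9 sp2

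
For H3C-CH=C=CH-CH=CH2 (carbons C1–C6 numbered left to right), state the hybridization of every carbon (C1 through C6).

C1 — 4 σ bonds. Steric number 4, so sp3.
C2 is sp2: 3 σ bonds, plus one π bond, 3 electron-density regions.
C3 is sp: 2 σ bonds, plus two π bonds, 2 electron-density regions.
C4 (3 σ bonds, plus one π bond) has steric number 3: sp2.
C5 — 3 σ bonds, plus one π bond. Steric number 3, so sp2.
C6 is sp2: 3 σ bonds, plus one π bond, 3 electron-density regions.

C1 sp3, C2 sp2, C3 sp, C4 sp2, C5 sp2, C6 sp2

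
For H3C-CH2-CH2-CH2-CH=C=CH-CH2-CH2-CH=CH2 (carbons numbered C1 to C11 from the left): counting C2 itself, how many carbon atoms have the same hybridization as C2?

6

C2 is sp3 (only σ bonds).
C1: sp3 ✓
C2: sp3 ✓
C3: sp3 ✓
C4: sp3 ✓
C5: sp2
C6: sp
C7: sp2
C8: sp3 ✓
C9: sp3 ✓
C10: sp2
C11: sp2
6 carbons are sp3.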